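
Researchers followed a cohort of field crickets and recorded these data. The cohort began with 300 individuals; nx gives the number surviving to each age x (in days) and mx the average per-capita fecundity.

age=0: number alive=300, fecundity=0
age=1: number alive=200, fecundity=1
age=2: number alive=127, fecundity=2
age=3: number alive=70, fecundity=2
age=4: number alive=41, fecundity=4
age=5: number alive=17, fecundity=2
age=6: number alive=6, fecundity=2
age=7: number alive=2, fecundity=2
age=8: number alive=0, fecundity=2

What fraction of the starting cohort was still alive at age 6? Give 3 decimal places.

0.020

l_6 = n_6/n_0 = 6/300 = 0.02 → 0.020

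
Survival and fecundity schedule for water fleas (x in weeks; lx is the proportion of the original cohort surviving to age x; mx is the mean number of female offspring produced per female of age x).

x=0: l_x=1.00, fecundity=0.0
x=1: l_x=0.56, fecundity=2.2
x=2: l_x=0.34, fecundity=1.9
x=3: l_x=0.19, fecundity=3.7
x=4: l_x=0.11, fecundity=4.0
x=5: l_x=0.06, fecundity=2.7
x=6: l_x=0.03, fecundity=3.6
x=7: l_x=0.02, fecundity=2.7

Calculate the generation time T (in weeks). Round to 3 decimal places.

2.460

lx·mx: 0, 1.232, 0.646, 0.703, 0.44, 0.162, 0.108, 0.054 → R0 = 3.345
x·lx·mx: 0, 1.232, 1.292, 2.109, 1.76, 0.81, 0.648, 0.378 → Σ = 8.229
T = 8.229 / 3.345 = 2.46009… → 2.460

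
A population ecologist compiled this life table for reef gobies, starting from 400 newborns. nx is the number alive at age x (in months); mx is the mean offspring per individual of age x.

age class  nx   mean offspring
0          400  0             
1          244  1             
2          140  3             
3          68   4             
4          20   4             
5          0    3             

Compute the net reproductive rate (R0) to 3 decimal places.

2.540

lx = nx/n0 = nx/400: 1, 0.61, 0.35, 0.17, 0.05, 0
lx·mx by age: 0, 0.61, 1.05, 0.68, 0.2, 0
R0 = Σ lx·mx = 2.54 → 2.540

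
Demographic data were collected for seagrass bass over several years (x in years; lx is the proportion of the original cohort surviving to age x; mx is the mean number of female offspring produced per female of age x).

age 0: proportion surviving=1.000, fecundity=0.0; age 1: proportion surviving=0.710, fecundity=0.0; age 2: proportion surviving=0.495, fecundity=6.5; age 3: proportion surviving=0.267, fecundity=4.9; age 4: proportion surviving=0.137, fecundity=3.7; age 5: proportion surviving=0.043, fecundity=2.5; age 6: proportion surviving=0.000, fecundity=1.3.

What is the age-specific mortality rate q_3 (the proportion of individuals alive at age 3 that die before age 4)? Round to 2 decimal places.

0.49

q_3 = (l_3 − l_4) / l_3 = (0.267 − 0.137) / 0.267
     = 0.13 / 0.267 = 0.486891… → 0.49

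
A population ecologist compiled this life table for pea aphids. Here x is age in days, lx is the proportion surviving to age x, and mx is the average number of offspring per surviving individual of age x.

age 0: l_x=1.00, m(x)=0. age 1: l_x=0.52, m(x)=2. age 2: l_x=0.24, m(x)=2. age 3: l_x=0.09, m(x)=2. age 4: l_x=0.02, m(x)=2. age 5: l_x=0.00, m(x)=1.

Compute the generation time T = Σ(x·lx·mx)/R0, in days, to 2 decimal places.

1.55

lx·mx: 0, 1.04, 0.48, 0.18, 0.04, 0 → R0 = 1.74
x·lx·mx: 0, 1.04, 0.96, 0.54, 0.16, 0 → Σ = 2.7
T = 2.7 / 1.74 = 1.551724… → 1.55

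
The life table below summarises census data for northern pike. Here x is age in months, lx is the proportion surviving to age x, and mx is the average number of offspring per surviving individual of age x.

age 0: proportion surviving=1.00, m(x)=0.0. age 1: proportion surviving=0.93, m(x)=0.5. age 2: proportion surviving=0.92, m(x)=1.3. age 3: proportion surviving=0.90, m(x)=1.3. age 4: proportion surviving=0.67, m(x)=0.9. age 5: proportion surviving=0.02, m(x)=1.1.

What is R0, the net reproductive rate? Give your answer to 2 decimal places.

lx·mx by age: 0, 0.465, 1.196, 1.17, 0.603, 0.022
R0 = Σ lx·mx = 3.456 → 3.46

3.46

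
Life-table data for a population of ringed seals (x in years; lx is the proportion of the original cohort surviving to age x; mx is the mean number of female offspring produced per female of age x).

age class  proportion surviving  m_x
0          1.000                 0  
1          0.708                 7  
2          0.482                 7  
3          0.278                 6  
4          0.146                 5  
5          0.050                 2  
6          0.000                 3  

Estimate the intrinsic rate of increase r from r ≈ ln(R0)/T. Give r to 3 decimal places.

1.281

R0 = Σ lx·mx = 0 + 4.956 + 3.374 + 1.668 + 0.73 + 0.1 + 0 = 10.828
Σ x·lx·mx = 20.128; T = 20.128/10.828 = 1.85888…
r ≈ ln(R0)/T = ln(10.828)/1.85888… = 1.28149… → 1.281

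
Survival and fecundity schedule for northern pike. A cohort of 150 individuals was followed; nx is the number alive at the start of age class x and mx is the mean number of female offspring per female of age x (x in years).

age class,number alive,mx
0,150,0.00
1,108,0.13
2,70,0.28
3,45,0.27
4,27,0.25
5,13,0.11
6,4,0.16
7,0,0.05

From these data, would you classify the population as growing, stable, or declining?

lx = nx/n0 = nx/150: 1, 0.72, 0.46667…, 0.3, 0.18, 0.08667…, 0.02667…, 0
R0 = Σ lx·mx = 0 + 0.0936 + 0.130667… + 0.081 + 0.045 + 0.009533… + 0.004267… + 0 = 0.364067…
R0 < 1, so the population is declining.

declining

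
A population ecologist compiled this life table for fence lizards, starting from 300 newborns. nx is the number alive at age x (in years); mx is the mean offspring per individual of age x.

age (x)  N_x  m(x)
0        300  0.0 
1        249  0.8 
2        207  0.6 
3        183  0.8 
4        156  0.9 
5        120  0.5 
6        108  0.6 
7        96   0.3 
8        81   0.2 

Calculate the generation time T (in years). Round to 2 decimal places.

3.16

lx = nx/n0 = nx/300: 1, 0.83, 0.69, 0.61, 0.52, 0.4, 0.36, 0.32, 0.27
lx·mx: 0, 0.664, 0.414, 0.488, 0.468, 0.2, 0.216, 0.096, 0.054 → R0 = 2.6
x·lx·mx: 0, 0.664, 0.828, 1.464, 1.872, 1, 1.296, 0.672, 0.432 → Σ = 8.228
T = 8.228 / 2.6 = 3.164615… → 3.16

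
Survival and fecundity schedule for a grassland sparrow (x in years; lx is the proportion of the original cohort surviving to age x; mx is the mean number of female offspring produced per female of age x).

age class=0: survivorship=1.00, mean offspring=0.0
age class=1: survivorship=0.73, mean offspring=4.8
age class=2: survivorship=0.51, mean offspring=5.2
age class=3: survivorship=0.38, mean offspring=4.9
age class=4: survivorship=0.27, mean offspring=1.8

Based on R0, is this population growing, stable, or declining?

R0 = Σ lx·mx = 0 + 3.504 + 2.652 + 1.862 + 0.486 = 8.504
R0 > 1, so the population is growing.

growing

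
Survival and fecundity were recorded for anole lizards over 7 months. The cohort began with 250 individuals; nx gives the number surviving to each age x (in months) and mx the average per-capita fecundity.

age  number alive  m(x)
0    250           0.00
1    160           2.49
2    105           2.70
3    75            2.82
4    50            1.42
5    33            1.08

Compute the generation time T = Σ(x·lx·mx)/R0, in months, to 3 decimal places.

2.062

lx = nx/n0 = nx/250: 1, 0.64, 0.42, 0.3, 0.2, 0.132
lx·mx: 0, 1.5936, 1.134, 0.846, 0.284, 0.14256 → R0 = 4.00016
x·lx·mx: 0, 1.5936, 2.268, 2.538, 1.136, 0.7128 → Σ = 8.2484
T = 8.2484 / 4.00016 = 2.062018… → 2.062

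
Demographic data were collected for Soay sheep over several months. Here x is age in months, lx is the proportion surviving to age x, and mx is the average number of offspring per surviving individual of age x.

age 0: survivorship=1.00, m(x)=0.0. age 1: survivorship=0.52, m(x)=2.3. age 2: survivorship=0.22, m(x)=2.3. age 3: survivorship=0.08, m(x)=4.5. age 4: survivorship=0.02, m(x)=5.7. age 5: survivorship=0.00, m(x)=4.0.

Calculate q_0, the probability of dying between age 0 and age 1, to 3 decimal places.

0.480

q_0 = (l_0 − l_1) / l_0 = (1 − 0.52) / 1
     = 0.48 / 1 = 0.48 → 0.480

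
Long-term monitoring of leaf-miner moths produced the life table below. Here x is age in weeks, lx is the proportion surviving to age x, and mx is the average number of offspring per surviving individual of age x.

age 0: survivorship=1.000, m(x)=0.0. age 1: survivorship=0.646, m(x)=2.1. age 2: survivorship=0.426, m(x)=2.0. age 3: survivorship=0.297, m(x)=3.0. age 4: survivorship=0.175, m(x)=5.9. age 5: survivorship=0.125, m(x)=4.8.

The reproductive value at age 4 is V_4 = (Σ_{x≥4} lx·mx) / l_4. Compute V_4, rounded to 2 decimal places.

lx·mx for x ≥ 4: 1.0325, 0.6 → sum = 1.6325
V_4 = 1.6325 / l_4 = 1.6325 / 0.175 = 9.328571… → 9.33

9.33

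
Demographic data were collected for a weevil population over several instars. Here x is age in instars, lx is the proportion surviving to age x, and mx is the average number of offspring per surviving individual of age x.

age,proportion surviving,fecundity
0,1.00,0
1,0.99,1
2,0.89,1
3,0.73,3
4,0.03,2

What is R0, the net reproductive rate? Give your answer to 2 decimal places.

lx·mx by age: 0, 0.99, 0.89, 2.19, 0.06
R0 = Σ lx·mx = 4.13 → 4.13

4.13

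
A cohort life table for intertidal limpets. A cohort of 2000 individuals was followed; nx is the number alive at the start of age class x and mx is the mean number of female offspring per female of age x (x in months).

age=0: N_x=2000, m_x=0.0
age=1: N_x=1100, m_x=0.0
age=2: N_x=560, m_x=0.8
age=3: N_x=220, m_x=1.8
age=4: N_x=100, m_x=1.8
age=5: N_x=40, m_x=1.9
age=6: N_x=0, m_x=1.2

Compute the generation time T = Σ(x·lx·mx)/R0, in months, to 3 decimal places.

2.895

lx = nx/n0 = nx/2000: 1, 0.55, 0.28, 0.11, 0.05, 0.02, 0
lx·mx: 0, 0, 0.224, 0.198, 0.09, 0.038, 0 → R0 = 0.55
x·lx·mx: 0, 0, 0.448, 0.594, 0.36, 0.19, 0 → Σ = 1.592
T = 1.592 / 0.55 = 2.894545… → 2.895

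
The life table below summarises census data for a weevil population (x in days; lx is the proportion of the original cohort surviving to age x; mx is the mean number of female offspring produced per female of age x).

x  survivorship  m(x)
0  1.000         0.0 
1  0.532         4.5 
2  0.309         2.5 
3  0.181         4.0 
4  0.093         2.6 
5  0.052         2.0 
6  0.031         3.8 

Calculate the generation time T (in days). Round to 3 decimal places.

lx·mx: 0, 2.394, 0.7725, 0.724, 0.2418, 0.104, 0.1178 → R0 = 4.3541
x·lx·mx: 0, 2.394, 1.545, 2.172, 0.9672, 0.52, 0.7068 → Σ = 8.305
T = 8.305 / 4.3541 = 1.907398… → 1.907

1.907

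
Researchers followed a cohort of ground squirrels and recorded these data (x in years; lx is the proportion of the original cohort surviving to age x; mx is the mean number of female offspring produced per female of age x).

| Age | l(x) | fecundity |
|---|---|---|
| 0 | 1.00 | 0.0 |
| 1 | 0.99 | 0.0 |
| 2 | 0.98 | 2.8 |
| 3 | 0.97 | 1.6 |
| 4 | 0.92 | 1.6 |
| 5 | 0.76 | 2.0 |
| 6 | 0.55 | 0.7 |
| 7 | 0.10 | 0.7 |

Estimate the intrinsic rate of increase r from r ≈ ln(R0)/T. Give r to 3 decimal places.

R0 = Σ lx·mx = 0 + 0 + 2.744 + 1.552 + 1.472 + 1.52 + 0.385 + 0.07 = 7.743
Σ x·lx·mx = 26.432; T = 26.432/7.743 = 3.41366…
r ≈ ln(R0)/T = ln(7.743)/3.41366… = 0.59959… → 0.600

0.600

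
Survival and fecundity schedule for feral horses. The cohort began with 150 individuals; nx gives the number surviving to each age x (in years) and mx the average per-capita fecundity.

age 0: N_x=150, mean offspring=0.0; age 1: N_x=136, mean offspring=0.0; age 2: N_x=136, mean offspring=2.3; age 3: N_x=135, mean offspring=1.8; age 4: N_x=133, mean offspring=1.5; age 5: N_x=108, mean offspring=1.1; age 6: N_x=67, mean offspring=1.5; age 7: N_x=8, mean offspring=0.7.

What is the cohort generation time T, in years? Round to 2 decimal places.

3.46

lx = nx/n0 = nx/150: 1, 0.90667…, 0.90667…, 0.9, 0.88667…, 0.72, 0.44667…, 0.05333…
lx·mx: 0, 0, 2.085333…, 1.62, 1.33…, 0.792, 0.67…, 0.037333… → R0 = 6.534667…
x·lx·mx: 0, 0, 4.170667…, 4.86, 5.32…, 3.96, 4.02…, 0.261333… → Σ = 22.592…
T = 22.592… / 6.534667… = 3.457254… → 3.46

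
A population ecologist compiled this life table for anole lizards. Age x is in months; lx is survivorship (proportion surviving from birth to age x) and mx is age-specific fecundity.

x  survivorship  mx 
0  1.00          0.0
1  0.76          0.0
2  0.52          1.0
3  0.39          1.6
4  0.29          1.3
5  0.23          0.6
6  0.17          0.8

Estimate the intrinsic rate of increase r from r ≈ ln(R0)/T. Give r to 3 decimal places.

0.177

R0 = Σ lx·mx = 0 + 0 + 0.52 + 0.624 + 0.377 + 0.138 + 0.136 = 1.795
Σ x·lx·mx = 5.926; T = 5.926/1.795 = 3.30139…
r ≈ ln(R0)/T = ln(1.795)/3.30139… = 0.1772… → 0.177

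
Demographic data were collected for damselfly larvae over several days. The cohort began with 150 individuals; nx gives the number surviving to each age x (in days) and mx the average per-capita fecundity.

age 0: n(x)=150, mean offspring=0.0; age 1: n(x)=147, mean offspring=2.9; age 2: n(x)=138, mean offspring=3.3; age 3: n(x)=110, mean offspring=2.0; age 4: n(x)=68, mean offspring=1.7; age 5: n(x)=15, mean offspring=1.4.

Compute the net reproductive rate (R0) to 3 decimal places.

8.255

lx = nx/n0 = nx/150: 1, 0.98, 0.92, 0.73333…, 0.45333…, 0.1
lx·mx by age: 0, 2.842, 3.036, 1.466667…, 0.770667…, 0.14
R0 = Σ lx·mx = 8.255333… → 8.255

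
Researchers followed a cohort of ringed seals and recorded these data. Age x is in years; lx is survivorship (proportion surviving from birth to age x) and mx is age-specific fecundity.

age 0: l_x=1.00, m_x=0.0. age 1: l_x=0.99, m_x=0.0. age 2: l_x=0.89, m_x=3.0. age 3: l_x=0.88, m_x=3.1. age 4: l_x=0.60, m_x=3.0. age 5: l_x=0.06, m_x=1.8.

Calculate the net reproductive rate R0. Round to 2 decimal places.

lx·mx by age: 0, 0, 2.67, 2.728, 1.8, 0.108
R0 = Σ lx·mx = 7.306 → 7.31

7.31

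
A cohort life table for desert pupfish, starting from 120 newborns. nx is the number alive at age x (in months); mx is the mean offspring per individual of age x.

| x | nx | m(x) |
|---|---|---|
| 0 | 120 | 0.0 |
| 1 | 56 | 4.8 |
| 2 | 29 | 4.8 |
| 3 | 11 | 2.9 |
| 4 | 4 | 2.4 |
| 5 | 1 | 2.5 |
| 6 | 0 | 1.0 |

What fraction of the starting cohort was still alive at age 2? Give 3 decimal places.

l_2 = n_2/n_0 = 29/120 = 0.241667… → 0.242

0.242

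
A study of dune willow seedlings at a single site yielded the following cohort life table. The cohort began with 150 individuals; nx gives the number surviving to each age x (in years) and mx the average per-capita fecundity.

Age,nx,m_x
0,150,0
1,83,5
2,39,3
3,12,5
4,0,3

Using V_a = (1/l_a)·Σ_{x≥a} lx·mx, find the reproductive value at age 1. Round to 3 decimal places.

lx = nx/n0 = nx/150: 1, 0.55333…, 0.26, 0.08, 0
lx·mx for x ≥ 1: 2.766667…, 0.78, 0.4, 0 → sum = 3.946667…
V_1 = 3.946667… / l_1 = 3.946667… / 0.553333… = 7.13253… → 7.133

7.133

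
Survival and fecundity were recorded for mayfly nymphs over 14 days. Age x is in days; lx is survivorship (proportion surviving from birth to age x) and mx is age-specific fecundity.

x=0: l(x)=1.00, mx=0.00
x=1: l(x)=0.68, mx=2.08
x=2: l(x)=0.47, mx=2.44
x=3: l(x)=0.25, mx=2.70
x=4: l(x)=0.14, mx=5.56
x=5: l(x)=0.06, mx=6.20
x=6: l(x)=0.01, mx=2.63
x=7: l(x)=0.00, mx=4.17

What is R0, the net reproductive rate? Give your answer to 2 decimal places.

4.41

lx·mx by age: 0, 1.4144, 1.1468, 0.675, 0.7784, 0.372, 0.0263, 0
R0 = Σ lx·mx = 4.4129 → 4.41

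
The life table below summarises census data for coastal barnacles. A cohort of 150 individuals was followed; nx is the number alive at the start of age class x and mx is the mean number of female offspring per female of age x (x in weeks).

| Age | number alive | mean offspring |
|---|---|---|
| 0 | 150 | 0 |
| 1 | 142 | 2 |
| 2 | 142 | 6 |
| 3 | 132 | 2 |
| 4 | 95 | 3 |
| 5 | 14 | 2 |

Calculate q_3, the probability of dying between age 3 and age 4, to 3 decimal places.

0.280

lx = nx/n0 = nx/150: 1, 0.94667…, 0.94667…, 0.88, 0.63333…, 0.09333…
q_3 = (l_3 − l_4) / l_3 = (0.88 − 0.633333…) / 0.88
     = 0.246667… / 0.88 = 0.280303… → 0.280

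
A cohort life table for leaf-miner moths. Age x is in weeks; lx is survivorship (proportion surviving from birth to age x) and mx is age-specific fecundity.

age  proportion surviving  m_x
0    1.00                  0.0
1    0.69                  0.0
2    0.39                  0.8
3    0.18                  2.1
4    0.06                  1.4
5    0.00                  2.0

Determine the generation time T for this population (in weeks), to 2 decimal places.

2.71

lx·mx: 0, 0, 0.312, 0.378, 0.084, 0 → R0 = 0.774
x·lx·mx: 0, 0, 0.624, 1.134, 0.336, 0 → Σ = 2.094
T = 2.094 / 0.774 = 2.705426… → 2.71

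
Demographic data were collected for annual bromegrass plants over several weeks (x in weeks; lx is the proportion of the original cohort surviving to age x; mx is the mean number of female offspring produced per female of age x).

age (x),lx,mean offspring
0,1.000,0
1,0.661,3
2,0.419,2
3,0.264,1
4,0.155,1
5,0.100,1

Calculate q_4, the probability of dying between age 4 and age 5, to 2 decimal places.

0.35

q_4 = (l_4 − l_5) / l_4 = (0.155 − 0.1) / 0.155
     = 0.055 / 0.155 = 0.354839… → 0.35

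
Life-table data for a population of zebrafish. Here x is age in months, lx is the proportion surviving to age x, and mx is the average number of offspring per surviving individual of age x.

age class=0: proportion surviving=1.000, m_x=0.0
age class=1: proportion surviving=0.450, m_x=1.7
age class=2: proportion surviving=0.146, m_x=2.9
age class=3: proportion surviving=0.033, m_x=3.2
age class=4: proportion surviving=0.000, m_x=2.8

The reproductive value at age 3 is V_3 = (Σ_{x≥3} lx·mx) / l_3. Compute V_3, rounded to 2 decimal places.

lx·mx for x ≥ 3: 0.1056, 0 → sum = 0.1056
V_3 = 0.1056 / l_3 = 0.1056 / 0.033 = 3.2 → 3.20

3.20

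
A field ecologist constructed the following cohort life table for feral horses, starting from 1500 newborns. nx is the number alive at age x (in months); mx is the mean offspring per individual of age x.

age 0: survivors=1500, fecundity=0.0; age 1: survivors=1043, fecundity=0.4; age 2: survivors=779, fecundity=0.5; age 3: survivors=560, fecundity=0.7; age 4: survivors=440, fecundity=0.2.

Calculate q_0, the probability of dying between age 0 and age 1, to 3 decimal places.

0.305

lx = nx/n0 = nx/1500: 1, 0.69533…, 0.51933…, 0.37333…, 0.29333…
q_0 = (l_0 − l_1) / l_0 = (1 − 0.695333…) / 1
     = 0.304667… / 1 = 0.304667… → 0.305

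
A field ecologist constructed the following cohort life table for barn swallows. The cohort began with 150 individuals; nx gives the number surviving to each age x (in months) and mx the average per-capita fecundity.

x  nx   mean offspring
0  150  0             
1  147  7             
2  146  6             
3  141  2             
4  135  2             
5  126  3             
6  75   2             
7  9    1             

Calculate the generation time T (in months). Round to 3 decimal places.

2.525

lx = nx/n0 = nx/150: 1, 0.98, 0.97333…, 0.94, 0.9, 0.84, 0.5, 0.06
lx·mx: 0, 6.86, 5.84…, 1.88, 1.8, 2.52, 1, 0.06 → R0 = 19.96…
x·lx·mx: 0, 6.86, 11.68…, 5.64, 7.2, 12.6, 6, 0.42 → Σ = 50.4…
T = 50.4… / 19.96… = 2.52505… → 2.525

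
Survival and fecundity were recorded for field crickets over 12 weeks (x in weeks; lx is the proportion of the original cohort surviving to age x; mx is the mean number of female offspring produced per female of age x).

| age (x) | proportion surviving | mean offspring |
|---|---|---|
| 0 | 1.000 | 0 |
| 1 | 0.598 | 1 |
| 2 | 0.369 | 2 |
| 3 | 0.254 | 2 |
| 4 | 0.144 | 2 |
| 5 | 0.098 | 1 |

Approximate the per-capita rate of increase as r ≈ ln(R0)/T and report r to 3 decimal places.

R0 = Σ lx·mx = 0 + 0.598 + 0.738 + 0.508 + 0.288 + 0.098 = 2.23
Σ x·lx·mx = 5.24; T = 5.24/2.23 = 2.34978…
r ≈ ln(R0)/T = ln(2.23)/2.34978… = 0.34131… → 0.341

0.341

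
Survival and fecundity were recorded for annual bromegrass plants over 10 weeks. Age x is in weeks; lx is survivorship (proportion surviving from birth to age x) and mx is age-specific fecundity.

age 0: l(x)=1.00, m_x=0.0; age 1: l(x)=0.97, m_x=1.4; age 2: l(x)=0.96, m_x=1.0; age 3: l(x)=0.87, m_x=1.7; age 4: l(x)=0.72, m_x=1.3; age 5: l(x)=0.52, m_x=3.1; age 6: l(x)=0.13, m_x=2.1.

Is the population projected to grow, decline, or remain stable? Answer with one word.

R0 = Σ lx·mx = 0 + 1.358 + 0.96 + 1.479 + 0.936 + 1.612 + 0.273 = 6.618
R0 > 1, so the population is growing.

growing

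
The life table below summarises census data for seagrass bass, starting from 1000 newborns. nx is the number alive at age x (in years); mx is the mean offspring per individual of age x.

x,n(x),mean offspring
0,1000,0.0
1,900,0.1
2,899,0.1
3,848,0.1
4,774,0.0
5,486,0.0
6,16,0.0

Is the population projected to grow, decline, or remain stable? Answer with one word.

lx = nx/n0 = nx/1000: 1, 0.9, 0.899, 0.848, 0.774, 0.486, 0.016
R0 = Σ lx·mx = 0 + 0.09 + 0.0899 + 0.0848 + 0 + 0 + 0 = 0.2647
R0 < 1, so the population is declining.

declining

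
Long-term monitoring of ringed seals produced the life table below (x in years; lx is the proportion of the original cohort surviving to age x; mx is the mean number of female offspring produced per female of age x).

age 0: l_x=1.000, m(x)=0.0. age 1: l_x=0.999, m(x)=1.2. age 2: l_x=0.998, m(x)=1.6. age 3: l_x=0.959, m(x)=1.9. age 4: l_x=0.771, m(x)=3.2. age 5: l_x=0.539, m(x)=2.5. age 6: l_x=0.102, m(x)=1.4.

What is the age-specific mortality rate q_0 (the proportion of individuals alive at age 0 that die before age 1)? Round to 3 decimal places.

0.001

q_0 = (l_0 − l_1) / l_0 = (1 − 0.999) / 1
     = 0.001 / 1 = 0.001 → 0.001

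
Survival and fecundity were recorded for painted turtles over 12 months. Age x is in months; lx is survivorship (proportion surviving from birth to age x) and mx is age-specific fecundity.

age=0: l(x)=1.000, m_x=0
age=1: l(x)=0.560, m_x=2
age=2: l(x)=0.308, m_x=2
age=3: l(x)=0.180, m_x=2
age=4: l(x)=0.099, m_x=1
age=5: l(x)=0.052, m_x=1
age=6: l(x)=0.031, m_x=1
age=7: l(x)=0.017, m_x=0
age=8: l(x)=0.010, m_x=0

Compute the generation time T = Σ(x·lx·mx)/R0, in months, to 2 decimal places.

1.88

lx·mx: 0, 1.12, 0.616, 0.36, 0.099, 0.052, 0.031, 0, 0 → R0 = 2.278
x·lx·mx: 0, 1.12, 1.232, 1.08, 0.396, 0.26, 0.186, 0, 0 → Σ = 4.274
T = 4.274 / 2.278 = 1.876207… → 1.88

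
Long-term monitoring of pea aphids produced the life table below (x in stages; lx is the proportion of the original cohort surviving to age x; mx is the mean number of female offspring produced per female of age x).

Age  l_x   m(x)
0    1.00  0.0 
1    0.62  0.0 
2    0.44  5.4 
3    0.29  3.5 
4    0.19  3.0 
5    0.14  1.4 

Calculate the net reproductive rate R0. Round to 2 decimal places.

lx·mx by age: 0, 0, 2.376, 1.015, 0.57, 0.196
R0 = Σ lx·mx = 4.157 → 4.16

4.16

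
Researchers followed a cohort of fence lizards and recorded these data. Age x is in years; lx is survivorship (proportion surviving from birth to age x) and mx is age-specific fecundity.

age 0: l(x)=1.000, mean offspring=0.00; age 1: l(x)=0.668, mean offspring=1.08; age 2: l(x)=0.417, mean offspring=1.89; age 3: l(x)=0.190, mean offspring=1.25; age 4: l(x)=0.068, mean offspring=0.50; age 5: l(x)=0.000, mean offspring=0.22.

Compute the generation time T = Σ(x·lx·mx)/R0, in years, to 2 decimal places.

1.77

lx·mx: 0, 0.72144, 0.78813, 0.2375, 0.034, 0 → R0 = 1.78107
x·lx·mx: 0, 0.72144, 1.57626, 0.7125, 0.136, 0 → Σ = 3.1462
T = 3.1462 / 1.78107 = 1.766466… → 1.77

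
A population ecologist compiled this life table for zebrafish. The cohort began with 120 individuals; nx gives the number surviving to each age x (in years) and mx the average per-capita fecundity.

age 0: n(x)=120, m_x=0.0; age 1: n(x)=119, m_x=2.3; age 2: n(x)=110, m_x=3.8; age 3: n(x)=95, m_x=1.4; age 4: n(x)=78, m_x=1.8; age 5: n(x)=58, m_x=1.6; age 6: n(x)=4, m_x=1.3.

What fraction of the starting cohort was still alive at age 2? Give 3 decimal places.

l_2 = n_2/n_0 = 110/120 = 0.916667… → 0.917

0.917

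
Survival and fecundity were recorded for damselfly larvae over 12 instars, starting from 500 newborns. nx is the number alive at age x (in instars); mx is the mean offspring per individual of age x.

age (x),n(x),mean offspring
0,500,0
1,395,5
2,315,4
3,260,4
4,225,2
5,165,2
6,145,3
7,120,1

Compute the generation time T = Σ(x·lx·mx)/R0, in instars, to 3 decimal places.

2.587

lx = nx/n0 = nx/500: 1, 0.79, 0.63, 0.52, 0.45, 0.33, 0.29, 0.24
lx·mx: 0, 3.95, 2.52, 2.08, 0.9, 0.66, 0.87, 0.24 → R0 = 11.22
x·lx·mx: 0, 3.95, 5.04, 6.24, 3.6, 3.3, 5.22, 1.68 → Σ = 29.03
T = 29.03 / 11.22 = 2.587344… → 2.587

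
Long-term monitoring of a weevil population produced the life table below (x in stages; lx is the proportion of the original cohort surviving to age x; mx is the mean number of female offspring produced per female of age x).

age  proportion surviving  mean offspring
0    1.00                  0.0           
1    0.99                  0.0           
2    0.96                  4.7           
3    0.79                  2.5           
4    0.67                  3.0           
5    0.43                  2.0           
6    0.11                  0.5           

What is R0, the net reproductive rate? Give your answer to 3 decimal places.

9.412

lx·mx by age: 0, 0, 4.512, 1.975, 2.01, 0.86, 0.055
R0 = Σ lx·mx = 9.412 → 9.412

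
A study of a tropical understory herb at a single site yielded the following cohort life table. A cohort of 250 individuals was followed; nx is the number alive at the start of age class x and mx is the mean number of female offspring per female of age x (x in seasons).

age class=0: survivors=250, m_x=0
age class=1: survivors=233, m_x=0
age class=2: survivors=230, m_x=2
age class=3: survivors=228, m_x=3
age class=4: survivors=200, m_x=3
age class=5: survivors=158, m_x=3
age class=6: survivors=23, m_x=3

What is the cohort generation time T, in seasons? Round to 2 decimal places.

3.57

lx = nx/n0 = nx/250: 1, 0.932, 0.92, 0.912, 0.8, 0.632, 0.092
lx·mx: 0, 0, 1.84, 2.736, 2.4, 1.896, 0.276 → R0 = 9.148
x·lx·mx: 0, 0, 3.68, 8.208, 9.6, 9.48, 1.656 → Σ = 32.624
T = 32.624 / 9.148 = 3.566244… → 3.57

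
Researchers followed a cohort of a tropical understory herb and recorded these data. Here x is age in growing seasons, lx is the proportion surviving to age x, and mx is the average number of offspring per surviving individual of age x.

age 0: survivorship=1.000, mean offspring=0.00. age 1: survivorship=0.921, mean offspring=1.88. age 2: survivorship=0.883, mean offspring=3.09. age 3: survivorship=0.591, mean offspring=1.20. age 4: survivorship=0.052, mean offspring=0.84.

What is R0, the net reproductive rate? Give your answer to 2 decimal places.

5.21

lx·mx by age: 0, 1.73148, 2.72847, 0.7092, 0.04368
R0 = Σ lx·mx = 5.21283 → 5.21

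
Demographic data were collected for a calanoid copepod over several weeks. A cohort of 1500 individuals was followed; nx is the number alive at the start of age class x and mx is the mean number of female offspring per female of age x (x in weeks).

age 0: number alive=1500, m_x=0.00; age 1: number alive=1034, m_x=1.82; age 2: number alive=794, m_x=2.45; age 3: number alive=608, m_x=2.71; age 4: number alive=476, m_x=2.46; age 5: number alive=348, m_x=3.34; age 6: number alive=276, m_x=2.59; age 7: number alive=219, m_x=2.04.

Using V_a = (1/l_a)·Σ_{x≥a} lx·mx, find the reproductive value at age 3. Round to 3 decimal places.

lx = nx/n0 = nx/1500: 1, 0.68933…, 0.52933…, 0.40533…, 0.31733…, 0.232, 0.184, 0.146
lx·mx for x ≥ 3: 1.098453…, 0.78064…, 0.77488, 0.47656, 0.29784 → sum = 3.428373…
V_3 = 3.428373… / l_3 = 3.428373… / 0.405333… = 8.458158… → 8.458

8.458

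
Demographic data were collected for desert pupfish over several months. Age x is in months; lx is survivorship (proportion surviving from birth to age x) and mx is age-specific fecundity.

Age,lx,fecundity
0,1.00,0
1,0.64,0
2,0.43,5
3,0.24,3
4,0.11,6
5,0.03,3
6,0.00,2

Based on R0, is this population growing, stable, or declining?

R0 = Σ lx·mx = 0 + 0 + 2.15 + 0.72 + 0.66 + 0.09 + 0 = 3.62
R0 > 1, so the population is growing.

growing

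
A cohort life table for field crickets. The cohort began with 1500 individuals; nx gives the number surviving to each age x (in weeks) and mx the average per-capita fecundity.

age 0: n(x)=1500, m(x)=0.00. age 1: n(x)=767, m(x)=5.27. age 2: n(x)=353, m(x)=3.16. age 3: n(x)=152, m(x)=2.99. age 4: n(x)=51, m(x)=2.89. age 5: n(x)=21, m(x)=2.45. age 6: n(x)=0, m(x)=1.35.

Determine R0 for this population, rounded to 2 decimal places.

lx = nx/n0 = nx/1500: 1, 0.51133…, 0.23533…, 0.10133…, 0.034, 0.014, 0
lx·mx by age: 0, 2.694727…, 0.743653…, 0.302987…, 0.09826, 0.0343, 0
R0 = Σ lx·mx = 3.873927… → 3.87

3.87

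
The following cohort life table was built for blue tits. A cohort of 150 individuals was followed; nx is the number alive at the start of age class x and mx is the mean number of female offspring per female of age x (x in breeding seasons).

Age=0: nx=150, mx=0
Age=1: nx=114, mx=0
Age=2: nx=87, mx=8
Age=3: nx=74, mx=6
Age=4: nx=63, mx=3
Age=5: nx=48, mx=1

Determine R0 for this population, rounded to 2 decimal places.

lx = nx/n0 = nx/150: 1, 0.76, 0.58, 0.49333…, 0.42, 0.32
lx·mx by age: 0, 0, 4.64, 2.96…, 1.26, 0.32
R0 = Σ lx·mx = 9.18… → 9.18

9.18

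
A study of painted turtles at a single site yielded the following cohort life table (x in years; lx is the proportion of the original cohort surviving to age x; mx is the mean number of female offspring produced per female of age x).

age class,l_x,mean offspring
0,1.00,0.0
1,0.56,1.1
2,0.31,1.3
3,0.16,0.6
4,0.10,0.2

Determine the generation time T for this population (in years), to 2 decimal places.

1.58

lx·mx: 0, 0.616, 0.403, 0.096, 0.02 → R0 = 1.135
x·lx·mx: 0, 0.616, 0.806, 0.288, 0.08 → Σ = 1.79
T = 1.79 / 1.135 = 1.577093… → 1.58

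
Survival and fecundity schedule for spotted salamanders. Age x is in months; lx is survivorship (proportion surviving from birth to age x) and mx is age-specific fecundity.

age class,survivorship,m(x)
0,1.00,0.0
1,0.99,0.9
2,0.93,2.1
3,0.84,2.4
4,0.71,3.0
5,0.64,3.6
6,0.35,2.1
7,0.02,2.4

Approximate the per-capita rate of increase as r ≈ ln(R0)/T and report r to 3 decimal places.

0.653

R0 = Σ lx·mx = 0 + 0.891 + 1.953 + 2.016 + 2.13 + 2.304 + 0.735 + 0.048 = 10.077
Σ x·lx·mx = 35.631; T = 35.631/10.077 = 3.53587…
r ≈ ln(R0)/T = ln(10.077)/3.53587… = 0.65338… → 0.653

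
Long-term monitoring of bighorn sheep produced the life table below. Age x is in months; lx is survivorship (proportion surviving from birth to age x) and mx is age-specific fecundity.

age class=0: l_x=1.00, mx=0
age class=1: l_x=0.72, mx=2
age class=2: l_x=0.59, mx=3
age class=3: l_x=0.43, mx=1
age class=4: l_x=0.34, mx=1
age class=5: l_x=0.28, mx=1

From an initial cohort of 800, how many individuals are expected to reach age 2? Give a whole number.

472

Expected survivors = N0 · l_2 = 800 × 0.59 = 472 → 472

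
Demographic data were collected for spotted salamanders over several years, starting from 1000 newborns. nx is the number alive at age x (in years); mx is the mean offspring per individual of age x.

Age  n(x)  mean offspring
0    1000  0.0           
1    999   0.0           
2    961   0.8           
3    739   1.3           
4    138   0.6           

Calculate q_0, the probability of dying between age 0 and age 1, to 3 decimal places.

0.001

lx = nx/n0 = nx/1000: 1, 0.999, 0.961, 0.739, 0.138
q_0 = (l_0 − l_1) / l_0 = (1 − 0.999) / 1
     = 0.001 / 1 = 0.001 → 0.001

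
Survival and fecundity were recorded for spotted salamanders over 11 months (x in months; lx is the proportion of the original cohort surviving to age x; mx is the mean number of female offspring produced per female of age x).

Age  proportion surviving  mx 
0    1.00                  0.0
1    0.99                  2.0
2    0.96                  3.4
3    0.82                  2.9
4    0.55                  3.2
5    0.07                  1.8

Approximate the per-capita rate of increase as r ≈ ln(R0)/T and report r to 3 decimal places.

0.919

R0 = Σ lx·mx = 0 + 1.98 + 3.264 + 2.378 + 1.76 + 0.126 = 9.508
Σ x·lx·mx = 23.312; T = 23.312/9.508 = 2.45183…
r ≈ ln(R0)/T = ln(9.508)/2.45183… = 0.91855… → 0.919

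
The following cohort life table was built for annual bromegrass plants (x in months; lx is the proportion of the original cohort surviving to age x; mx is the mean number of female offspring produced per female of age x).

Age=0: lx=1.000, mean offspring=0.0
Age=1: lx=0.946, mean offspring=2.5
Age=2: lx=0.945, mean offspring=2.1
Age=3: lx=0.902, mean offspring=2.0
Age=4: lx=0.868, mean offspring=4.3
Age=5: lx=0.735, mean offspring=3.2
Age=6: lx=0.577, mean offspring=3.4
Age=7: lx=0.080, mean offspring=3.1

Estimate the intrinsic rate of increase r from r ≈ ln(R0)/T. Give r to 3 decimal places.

0.743

R0 = Σ lx·mx = 0 + 2.365 + 1.9845 + 1.804 + 3.7324 + 2.352 + 1.9618 + 0.248 = 14.4477
Σ x·lx·mx = 51.9424; T = 51.9424/14.4477 = 3.5952…
r ≈ ln(R0)/T = ln(14.4477)/3.5952… = 0.74281… → 0.743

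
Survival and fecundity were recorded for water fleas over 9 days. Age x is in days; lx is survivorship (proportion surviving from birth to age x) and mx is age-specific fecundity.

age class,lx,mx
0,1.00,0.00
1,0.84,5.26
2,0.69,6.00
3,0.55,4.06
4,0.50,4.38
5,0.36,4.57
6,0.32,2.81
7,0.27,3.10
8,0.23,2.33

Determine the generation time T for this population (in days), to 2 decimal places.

lx·mx: 0, 4.4184, 4.14, 2.233, 2.19, 1.6452, 0.8992, 0.837, 0.5359 → R0 = 16.8987
x·lx·mx: 0, 4.4184, 8.28, 6.699, 8.76, 8.226, 5.3952, 5.859, 4.2872 → Σ = 51.9248
T = 51.9248 / 16.8987 = 3.07271… → 3.07

3.07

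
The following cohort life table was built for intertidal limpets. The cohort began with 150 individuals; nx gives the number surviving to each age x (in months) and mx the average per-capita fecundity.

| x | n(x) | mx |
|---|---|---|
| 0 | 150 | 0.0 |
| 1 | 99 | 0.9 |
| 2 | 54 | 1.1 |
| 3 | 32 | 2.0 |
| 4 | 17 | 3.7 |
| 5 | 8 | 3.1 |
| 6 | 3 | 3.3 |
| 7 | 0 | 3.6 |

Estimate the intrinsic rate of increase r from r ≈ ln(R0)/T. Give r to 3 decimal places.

0.270

lx = nx/n0 = nx/150: 1, 0.66, 0.36, 0.21333…, 0.11333…, 0.05333…, 0.02, 0
R0 = Σ lx·mx = 0 + 0.594 + 0.396 + 0.42667… + 0.41933… + 0.16533… + 0.066 + 0 = 2.067333…
Σ x·lx·mx = 5.566…; T = 5.566…/2.067333… = 2.69236…
r ≈ ln(R0)/T = ln(2.067333…)/2.69236… = 0.26975… → 0.270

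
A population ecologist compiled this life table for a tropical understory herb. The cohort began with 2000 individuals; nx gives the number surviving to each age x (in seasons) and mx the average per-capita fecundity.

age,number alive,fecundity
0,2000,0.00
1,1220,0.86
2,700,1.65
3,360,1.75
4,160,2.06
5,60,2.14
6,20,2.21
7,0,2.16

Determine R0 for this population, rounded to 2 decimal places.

1.67

lx = nx/n0 = nx/2000: 1, 0.61, 0.35, 0.18, 0.08, 0.03, 0.01, 0
lx·mx by age: 0, 0.5246, 0.5775, 0.315, 0.1648, 0.0642, 0.0221, 0
R0 = Σ lx·mx = 1.6682 → 1.67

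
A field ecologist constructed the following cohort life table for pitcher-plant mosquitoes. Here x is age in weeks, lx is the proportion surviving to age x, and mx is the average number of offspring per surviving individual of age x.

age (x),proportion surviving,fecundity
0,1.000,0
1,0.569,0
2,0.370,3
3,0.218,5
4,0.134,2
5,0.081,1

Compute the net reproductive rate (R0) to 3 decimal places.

lx·mx by age: 0, 0, 1.11, 1.09, 0.268, 0.081
R0 = Σ lx·mx = 2.549 → 2.549

2.549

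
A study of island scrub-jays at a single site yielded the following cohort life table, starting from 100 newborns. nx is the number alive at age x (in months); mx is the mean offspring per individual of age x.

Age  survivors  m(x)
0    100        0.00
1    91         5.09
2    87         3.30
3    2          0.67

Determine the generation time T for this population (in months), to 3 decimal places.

1.386

lx = nx/n0 = nx/100: 1, 0.91, 0.87, 0.02
lx·mx: 0, 4.6319, 2.871, 0.0134 → R0 = 7.5163
x·lx·mx: 0, 4.6319, 5.742, 0.0402 → Σ = 10.4141
T = 10.4141 / 7.5163 = 1.385535… → 1.386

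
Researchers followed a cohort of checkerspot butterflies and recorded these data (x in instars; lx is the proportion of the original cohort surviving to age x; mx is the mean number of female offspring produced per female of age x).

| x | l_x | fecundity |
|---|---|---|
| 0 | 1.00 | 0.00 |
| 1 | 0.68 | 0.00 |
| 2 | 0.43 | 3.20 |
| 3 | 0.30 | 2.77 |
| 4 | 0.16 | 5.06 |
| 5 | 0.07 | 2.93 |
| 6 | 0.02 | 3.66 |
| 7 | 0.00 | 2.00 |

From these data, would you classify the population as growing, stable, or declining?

growing

R0 = Σ lx·mx = 0 + 0 + 1.376 + 0.831 + 0.8096 + 0.2051 + 0.0732 + 0 = 3.2949
R0 > 1, so the population is growing.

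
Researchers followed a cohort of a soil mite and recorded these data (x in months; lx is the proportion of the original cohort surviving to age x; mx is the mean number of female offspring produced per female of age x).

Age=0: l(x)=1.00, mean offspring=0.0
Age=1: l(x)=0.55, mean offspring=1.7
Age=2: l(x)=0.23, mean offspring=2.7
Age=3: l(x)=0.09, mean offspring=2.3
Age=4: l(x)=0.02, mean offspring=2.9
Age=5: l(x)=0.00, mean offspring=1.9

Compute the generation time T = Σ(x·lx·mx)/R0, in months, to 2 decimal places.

lx·mx: 0, 0.935, 0.621, 0.207, 0.058, 0 → R0 = 1.821
x·lx·mx: 0, 0.935, 1.242, 0.621, 0.232, 0 → Σ = 3.03
T = 3.03 / 1.821 = 1.663921… → 1.66

1.66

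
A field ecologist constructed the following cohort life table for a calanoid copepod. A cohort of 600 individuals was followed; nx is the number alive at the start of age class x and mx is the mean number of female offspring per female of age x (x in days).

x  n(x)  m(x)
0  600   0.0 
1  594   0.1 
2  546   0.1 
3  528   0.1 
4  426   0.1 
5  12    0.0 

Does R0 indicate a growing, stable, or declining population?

declining

lx = nx/n0 = nx/600: 1, 0.99, 0.91, 0.88, 0.71, 0.02
R0 = Σ lx·mx = 0 + 0.099 + 0.091 + 0.088 + 0.071 + 0 = 0.349
R0 < 1, so the population is declining.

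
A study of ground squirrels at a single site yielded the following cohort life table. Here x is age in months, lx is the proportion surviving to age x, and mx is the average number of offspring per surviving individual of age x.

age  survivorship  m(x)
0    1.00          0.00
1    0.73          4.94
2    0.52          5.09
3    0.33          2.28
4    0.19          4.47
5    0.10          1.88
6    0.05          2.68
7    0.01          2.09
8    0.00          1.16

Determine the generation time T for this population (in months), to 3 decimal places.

lx·mx: 0, 3.6062, 2.6468, 0.7524, 0.8493, 0.188, 0.134, 0.0209, 0 → R0 = 8.1976
x·lx·mx: 0, 3.6062, 5.2936, 2.2572, 3.3972, 0.94, 0.804, 0.1463, 0 → Σ = 16.4445
T = 16.4445 / 8.1976 = 2.006014… → 2.006

2.006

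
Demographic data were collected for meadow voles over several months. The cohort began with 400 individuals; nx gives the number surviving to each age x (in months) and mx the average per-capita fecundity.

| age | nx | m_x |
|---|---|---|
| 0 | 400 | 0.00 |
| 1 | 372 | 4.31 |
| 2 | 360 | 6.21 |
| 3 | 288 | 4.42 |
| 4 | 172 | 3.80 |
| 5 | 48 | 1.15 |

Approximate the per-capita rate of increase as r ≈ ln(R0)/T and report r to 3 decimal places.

lx = nx/n0 = nx/400: 1, 0.93, 0.9, 0.72, 0.43, 0.12
R0 = Σ lx·mx = 0 + 4.0083 + 5.589 + 3.1824 + 1.634 + 0.138 = 14.5517
Σ x·lx·mx = 31.9595; T = 31.9595/14.5517 = 2.19627…
r ≈ ln(R0)/T = ln(14.5517)/2.19627… = 1.21921… → 1.219

1.219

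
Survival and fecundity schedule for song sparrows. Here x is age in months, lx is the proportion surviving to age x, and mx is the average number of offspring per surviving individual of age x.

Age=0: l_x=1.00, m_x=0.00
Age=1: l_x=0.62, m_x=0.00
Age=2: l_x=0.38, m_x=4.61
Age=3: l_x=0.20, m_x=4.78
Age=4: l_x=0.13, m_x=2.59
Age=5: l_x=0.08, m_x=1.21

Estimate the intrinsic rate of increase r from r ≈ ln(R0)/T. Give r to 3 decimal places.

R0 = Σ lx·mx = 0 + 0 + 1.7518 + 0.956 + 0.3367 + 0.0968 = 3.1413
Σ x·lx·mx = 8.2024; T = 8.2024/3.1413 = 2.61115…
r ≈ ln(R0)/T = ln(3.1413)/2.61115… = 0.43837… → 0.438

0.438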